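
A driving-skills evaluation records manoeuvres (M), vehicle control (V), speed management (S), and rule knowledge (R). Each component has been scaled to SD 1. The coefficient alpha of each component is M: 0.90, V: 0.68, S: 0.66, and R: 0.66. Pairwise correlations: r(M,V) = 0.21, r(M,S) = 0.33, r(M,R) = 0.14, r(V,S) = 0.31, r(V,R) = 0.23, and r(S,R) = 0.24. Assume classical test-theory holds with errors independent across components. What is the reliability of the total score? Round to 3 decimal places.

0.841

Var(M+V+S+R) = 4 + 2·[0.21 + 0.33 + 0.14 + 0.31 + 0.23 + 0.24] = 4 + 2.92 = 6.92.
With uncorrelated errors the cross-covariances are all true-score covariance, so they carry over unchanged; only the diagonal terms shrink to ρᵢσᵢ².
True-score variance = [0.90 + 0.68 + 0.66 + 0.66] + 2.92 = 2.9 + 2.92 = 5.82.
Reliability = 5.82 / 6.92 = 0.841.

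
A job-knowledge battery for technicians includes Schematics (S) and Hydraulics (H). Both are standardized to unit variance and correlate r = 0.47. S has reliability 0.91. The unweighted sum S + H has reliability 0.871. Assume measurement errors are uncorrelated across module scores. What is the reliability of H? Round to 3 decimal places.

0.711

Var(S+H) = 2 + 2·0.47 = 2.940.
True-score variance = ρ_S + ρ_H + 2·0.47, so 0.871 = (0.91 + ρ_H + 0.94) / 2.940.
ρ_H = 0.871·2.940 − 0.91 − 0.94 = 0.711.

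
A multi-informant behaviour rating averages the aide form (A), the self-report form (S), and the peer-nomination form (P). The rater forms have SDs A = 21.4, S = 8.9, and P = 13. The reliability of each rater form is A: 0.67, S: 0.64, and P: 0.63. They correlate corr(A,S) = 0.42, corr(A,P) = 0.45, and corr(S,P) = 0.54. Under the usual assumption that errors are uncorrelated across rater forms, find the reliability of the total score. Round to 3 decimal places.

Var(A+S+P) = 21.4² + 8.9² + 13² + 2·[21.4·8.9·0.42 + 21.4·13·0.45 + 8.9·13·0.54] = 706.17 + 535.322 = 1241.49.
Because errors are independent across components, Cov(Tᵢ,Tⱼ) = Cov(Xᵢ,Xⱼ); the off-diagonal part of the true-score variance is the same as above.
True-score variance = [21.4²·0.67 + 8.9²·0.64 + 13²·0.63] + 535.322 = 463.998 + 535.322 = 999.32.
Reliability = 999.32 / 1241.49 = 0.805.

0.805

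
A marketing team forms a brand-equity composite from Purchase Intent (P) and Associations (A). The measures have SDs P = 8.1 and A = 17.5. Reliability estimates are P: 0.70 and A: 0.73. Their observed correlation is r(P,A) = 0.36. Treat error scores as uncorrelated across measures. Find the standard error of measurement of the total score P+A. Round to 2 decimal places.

10.12

Var(total) = 371.86 + 102.06 = 473.92.
True-score variance = 269.49 + 102.06 = 371.55, so reliability = 0.7840.
Error variance = 473.92 − 371.55 = 102.37; SEM = √102.37 = 10.12.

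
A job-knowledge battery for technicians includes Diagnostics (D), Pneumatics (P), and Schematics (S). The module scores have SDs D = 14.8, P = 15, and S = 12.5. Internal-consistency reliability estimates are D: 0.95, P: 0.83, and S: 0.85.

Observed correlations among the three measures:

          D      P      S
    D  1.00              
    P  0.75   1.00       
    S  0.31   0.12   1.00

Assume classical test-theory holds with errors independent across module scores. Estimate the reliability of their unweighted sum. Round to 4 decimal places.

0.9335

Var(D+P+S) = 14.8² + 15² + 12.5² + 2·[14.8·15·0.75 + 14.8·12.5·0.31 + 15·12.5·0.12] = 600.29 + 492.7 = 1092.99.
With uncorrelated errors the cross-covariances are all true-score covariance, so they carry over unchanged; only the diagonal terms shrink to ρᵢσᵢ².
True-score variance = [14.8²·0.95 + 15²·0.83 + 12.5²·0.85] + 492.7 = 527.65 + 492.7 = 1020.35.
Reliability = 1020.35 / 1092.99 = 0.9335.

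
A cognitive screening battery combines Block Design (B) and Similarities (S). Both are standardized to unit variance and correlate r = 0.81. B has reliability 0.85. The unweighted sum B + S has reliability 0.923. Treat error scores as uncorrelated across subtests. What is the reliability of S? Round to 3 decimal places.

Var(B+S) = 2 + 2·0.81 = 3.620.
True-score variance = ρ_B + ρ_S + 2·0.81, so 0.923 = (0.85 + ρ_S + 1.62) / 3.620.
ρ_S = 0.923·3.620 − 0.85 − 1.62 = 0.871.

0.871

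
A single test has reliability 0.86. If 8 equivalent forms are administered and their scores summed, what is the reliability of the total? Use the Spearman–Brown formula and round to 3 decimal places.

ρ_k = kρ / (1 + (k−1)ρ) = 8·0.86 / (1 + 7·0.86) = 6.880 / 7.020 = 0.980.

0.980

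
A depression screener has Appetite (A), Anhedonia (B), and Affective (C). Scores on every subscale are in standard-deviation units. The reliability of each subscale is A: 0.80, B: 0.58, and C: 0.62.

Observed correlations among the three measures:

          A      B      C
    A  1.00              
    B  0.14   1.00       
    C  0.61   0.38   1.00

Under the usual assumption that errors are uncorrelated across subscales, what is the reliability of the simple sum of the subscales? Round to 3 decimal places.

0.810

Var(A+B+C) = 3 + 2·[0.14 + 0.61 + 0.38] = 3 + 2.26 = 5.26.
Because errors are independent across components, Cov(Tᵢ,Tⱼ) = Cov(Xᵢ,Xⱼ); the off-diagonal part of the true-score variance is the same as above.
True-score variance = [0.80 + 0.58 + 0.62] + 2.26 = 2 + 2.26 = 4.26.
Reliability = 4.26 / 5.26 = 0.810.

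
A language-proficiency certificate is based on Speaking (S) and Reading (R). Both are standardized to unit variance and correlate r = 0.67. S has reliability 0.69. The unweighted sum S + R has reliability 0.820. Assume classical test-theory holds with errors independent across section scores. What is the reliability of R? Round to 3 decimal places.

0.709

Var(S+R) = 2 + 2·0.67 = 3.340.
True-score variance = ρ_S + ρ_R + 2·0.67, so 0.820 = (0.69 + ρ_R + 1.34) / 3.340.
ρ_R = 0.820·3.340 − 0.69 − 1.34 = 0.709.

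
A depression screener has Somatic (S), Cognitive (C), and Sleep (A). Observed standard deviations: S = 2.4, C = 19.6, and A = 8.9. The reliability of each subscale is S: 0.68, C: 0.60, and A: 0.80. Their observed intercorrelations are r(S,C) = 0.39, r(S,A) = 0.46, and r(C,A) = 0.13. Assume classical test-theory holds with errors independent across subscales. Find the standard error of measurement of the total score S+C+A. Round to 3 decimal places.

Var(total) = 469.13 + 101.697 = 570.827.
True-score variance = 297.781 + 101.697 = 399.478, so reliability = 0.6998.
Error variance = 570.827 − 399.478 = 171.349; SEM = √171.349 = 13.090.

13.090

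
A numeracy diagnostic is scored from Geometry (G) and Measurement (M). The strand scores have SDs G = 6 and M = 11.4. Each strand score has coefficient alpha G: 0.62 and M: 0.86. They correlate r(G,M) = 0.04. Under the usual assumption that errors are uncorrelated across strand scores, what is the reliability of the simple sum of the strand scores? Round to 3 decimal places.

0.814

Var(G+M) = 6² + 11.4² + 2·[6·11.4·0.04] = 165.96 + 5.472 = 171.432.
Under uncorrelated errors the observed covariances equal the true-score covariances, so only the own-variance terms attenuate.
True-score variance = [6²·0.62 + 11.4²·0.86] + 5.472 = 134.086 + 5.472 = 139.558.
Reliability = 139.558 / 171.432 = 0.814.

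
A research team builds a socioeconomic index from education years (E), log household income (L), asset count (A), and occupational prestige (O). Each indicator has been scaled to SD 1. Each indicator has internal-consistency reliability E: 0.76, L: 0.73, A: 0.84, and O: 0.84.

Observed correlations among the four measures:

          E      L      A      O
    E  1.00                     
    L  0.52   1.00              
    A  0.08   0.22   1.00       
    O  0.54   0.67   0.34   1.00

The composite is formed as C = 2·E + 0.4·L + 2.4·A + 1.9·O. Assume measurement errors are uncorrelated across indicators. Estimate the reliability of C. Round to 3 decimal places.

0.895

Var(C) = 2² + 0.4² + 2.4² + 1.9² + 2·[0.8·0.52 + 4.8·0.08 + 3.8·0.54 + 0.96·0.22 + 0.76·0.67 + 4.56·0.34] = 13.53 + 10.2456 = 23.7756.
Because errors are independent across components, Cov(Tᵢ,Tⱼ) = Cov(Xᵢ,Xⱼ); the off-diagonal part of the true-score variance is the same as above.
True-score variance = [2²·0.76 + 0.4²·0.73 + 2.4²·0.84 + 1.9²·0.84] + 10.2456 = 11.0276 + 10.2456 = 21.2732.
Reliability = 21.2732 / 23.7756 = 0.895.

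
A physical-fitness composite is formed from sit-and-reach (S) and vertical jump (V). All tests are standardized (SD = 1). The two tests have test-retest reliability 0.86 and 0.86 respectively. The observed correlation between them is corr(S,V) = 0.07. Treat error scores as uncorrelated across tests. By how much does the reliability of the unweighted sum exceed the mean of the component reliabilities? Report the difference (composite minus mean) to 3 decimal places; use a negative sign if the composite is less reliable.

Var(sum) = 2 + 0.14 = 2.14; true-score variance = 1.72 + 0.14 = 1.86; composite reliability = 0.8692.
Mean component reliability = 0.8600.
Difference = 0.8692 − 0.8600 = 0.009.

0.009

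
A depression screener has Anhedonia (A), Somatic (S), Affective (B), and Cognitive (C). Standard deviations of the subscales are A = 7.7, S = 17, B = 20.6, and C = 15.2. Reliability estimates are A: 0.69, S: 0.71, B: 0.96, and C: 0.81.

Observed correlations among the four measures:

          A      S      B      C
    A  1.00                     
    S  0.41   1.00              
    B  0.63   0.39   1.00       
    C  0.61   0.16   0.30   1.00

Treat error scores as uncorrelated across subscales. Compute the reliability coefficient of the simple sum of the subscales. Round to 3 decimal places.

0.918

Var(A+S+B+C) = 7.7² + 17² + 20.6² + 15.2² + 2·[7.7·17·0.41 + 7.7·20.6·0.63 + 7.7·15.2·0.61 + 17·20.6·0.39 + 17·15.2·0.16 + 20.6·15.2·0.30] = 1003.69 + 993.704 = 1997.39.
Under uncorrelated errors the observed covariances equal the true-score covariances, so only the own-variance terms attenuate.
True-score variance = [7.7²·0.69 + 17²·0.71 + 20.6²·0.96 + 15.2²·0.81] + 993.704 = 840.628 + 993.704 = 1834.33.
Reliability = 1834.33 / 1997.39 = 0.918.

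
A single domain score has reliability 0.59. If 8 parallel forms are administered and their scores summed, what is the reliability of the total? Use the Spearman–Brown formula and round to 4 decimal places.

0.9201

ρ_k = kρ / (1 + (k−1)ρ) = 8·0.59 / (1 + 7·0.59) = 4.720 / 5.130 = 0.9201.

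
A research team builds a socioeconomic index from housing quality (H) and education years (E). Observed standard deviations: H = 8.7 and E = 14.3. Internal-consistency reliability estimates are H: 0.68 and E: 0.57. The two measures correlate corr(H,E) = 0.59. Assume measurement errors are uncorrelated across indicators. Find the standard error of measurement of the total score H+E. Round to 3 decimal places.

10.590

Var(total) = 280.18 + 146.804 = 426.984.
True-score variance = 168.028 + 146.804 = 314.832, so reliability = 0.7373.
Error variance = 426.984 − 314.832 = 112.151; SEM = √112.151 = 10.590.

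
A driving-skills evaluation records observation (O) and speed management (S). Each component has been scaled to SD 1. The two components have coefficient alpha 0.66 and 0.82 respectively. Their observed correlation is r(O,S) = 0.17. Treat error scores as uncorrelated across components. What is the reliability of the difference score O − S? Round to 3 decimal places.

0.687

Var(O−S) = 1 + 1 − 2·0.17 = 2 − 0.34 = 1.66.
Under uncorrelated errors the observed covariances equal the true-score covariances, so only the own-variance terms attenuate.
True-score variance = [0.66 + 0.82] − 0.34 = 1.48 − 0.34 = 1.14.
Reliability = 1.14 / 1.66 = 0.687.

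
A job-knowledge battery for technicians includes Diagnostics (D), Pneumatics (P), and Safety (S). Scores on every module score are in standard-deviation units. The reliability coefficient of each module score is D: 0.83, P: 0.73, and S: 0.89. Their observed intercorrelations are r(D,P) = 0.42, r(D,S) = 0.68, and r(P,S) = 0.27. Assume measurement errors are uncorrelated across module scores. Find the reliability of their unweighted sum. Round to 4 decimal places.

0.9042

Var(D+P+S) = 3 + 2·[0.42 + 0.68 + 0.27] = 3 + 2.74 = 5.74.
Under uncorrelated errors the observed covariances equal the true-score covariances, so only the own-variance terms attenuate.
True-score variance = [0.83 + 0.73 + 0.89] + 2.74 = 2.45 + 2.74 = 5.19.
Reliability = 5.19 / 5.74 = 0.9042.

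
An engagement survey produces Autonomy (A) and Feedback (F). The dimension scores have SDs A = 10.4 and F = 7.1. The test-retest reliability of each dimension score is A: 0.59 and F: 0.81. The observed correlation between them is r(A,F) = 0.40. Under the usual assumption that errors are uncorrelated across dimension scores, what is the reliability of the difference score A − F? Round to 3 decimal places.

0.458

Var(A−F) = 10.4² + 7.1² − 2·10.4·7.1·0.40 = 158.57 − 59.072 = 99.498.
With uncorrelated errors the cross-covariances are all true-score covariance, so they carry over unchanged; only the diagonal terms shrink to ρᵢσᵢ².
True-score variance = [10.4²·0.59 + 7.1²·0.81] − 59.072 = 104.647 − 59.072 = 45.5745.
Reliability = 45.5745 / 99.498 = 0.458.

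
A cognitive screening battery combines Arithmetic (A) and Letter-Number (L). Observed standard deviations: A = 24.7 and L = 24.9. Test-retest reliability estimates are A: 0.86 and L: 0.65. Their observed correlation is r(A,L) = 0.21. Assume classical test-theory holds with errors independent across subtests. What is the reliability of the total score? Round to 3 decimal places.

Var(A+L) = 24.7² + 24.9² + 2·[24.7·24.9·0.21] = 1230.1 + 258.313 = 1488.41.
Because errors are independent across components, Cov(Tᵢ,Tⱼ) = Cov(Xᵢ,Xⱼ); the off-diagonal part of the true-score variance is the same as above.
True-score variance = [24.7²·0.86 + 24.9²·0.65] + 258.313 = 927.684 + 258.313 = 1186.
Reliability = 1186 / 1488.41 = 0.797.

0.797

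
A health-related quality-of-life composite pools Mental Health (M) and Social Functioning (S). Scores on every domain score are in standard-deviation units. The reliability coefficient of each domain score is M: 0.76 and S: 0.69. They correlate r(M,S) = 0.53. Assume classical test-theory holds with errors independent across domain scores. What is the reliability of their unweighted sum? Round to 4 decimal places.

Var(M+S) = 2 + 2·[0.53] = 2 + 1.06 = 3.06.
With uncorrelated errors the cross-covariances are all true-score covariance, so they carry over unchanged; only the diagonal terms shrink to ρᵢσᵢ².
True-score variance = [0.76 + 0.69] + 1.06 = 1.45 + 1.06 = 2.51.
Reliability = 2.51 / 3.06 = 0.8203.

0.8203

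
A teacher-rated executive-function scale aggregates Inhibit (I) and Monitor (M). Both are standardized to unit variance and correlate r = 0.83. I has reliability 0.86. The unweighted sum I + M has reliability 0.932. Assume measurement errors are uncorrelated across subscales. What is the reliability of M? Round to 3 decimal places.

0.891

Var(I+M) = 2 + 2·0.83 = 3.660.
True-score variance = ρ_I + ρ_M + 2·0.83, so 0.932 = (0.86 + ρ_M + 1.66) / 3.660.
ρ_M = 0.932·3.660 − 0.86 − 1.66 = 0.891.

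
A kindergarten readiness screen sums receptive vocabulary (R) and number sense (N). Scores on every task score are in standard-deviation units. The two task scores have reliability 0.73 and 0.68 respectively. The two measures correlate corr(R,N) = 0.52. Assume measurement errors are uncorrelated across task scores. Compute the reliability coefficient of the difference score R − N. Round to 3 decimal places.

Var(R−N) = 1 + 1 − 2·0.52 = 2 − 1.04 = 0.96.
With uncorrelated errors the cross-covariances are all true-score covariance, so they carry over unchanged; only the diagonal terms shrink to ρᵢσᵢ².
True-score variance = [0.73 + 0.68] − 1.04 = 1.41 − 1.04 = 0.37.
Reliability = 0.37 / 0.96 = 0.385.

0.385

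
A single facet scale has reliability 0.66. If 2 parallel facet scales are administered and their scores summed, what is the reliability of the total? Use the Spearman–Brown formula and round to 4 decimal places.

ρ_k = kρ / (1 + (k−1)ρ) = 2·0.66 / (1 + 1·0.66) = 1.320 / 1.660 = 0.7952.

0.7952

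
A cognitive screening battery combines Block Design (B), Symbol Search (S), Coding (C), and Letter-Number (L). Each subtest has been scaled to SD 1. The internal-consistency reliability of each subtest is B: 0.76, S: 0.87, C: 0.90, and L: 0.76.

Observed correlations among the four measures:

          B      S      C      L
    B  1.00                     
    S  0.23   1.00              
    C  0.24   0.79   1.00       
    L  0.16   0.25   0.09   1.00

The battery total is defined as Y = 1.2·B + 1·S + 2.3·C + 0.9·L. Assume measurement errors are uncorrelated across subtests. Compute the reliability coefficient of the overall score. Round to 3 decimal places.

Var(Y) = 1.2² + 1 + 2.3² + 0.9² + 2·[1.2·0.23 + 2.76·0.24 + 1.08·0.16 + 2.3·0.79 + 0.9·0.25 + 2.07·0.09] = 8.54 + 6.679 = 15.219.
Because errors are independent across components, Cov(Tᵢ,Tⱼ) = Cov(Xᵢ,Xⱼ); the off-diagonal part of the true-score variance is the same as above.
True-score variance = [1.2²·0.76 + 0.87 + 2.3²·0.90 + 0.9²·0.76] + 6.679 = 7.341 + 6.679 = 14.02.
Reliability = 14.02 / 15.219 = 0.921.

0.921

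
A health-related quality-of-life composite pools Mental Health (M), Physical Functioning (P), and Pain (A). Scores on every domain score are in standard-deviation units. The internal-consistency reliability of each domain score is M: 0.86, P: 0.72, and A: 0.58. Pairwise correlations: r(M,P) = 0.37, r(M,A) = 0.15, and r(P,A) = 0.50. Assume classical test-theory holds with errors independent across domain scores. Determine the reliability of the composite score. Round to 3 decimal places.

Var(M+P+A) = 3 + 2·[0.37 + 0.15 + 0.50] = 3 + 2.04 = 5.04.
Because errors are independent across components, Cov(Tᵢ,Tⱼ) = Cov(Xᵢ,Xⱼ); the off-diagonal part of the true-score variance is the same as above.
True-score variance = [0.86 + 0.72 + 0.58] + 2.04 = 2.16 + 2.04 = 4.2.
Reliability = 4.2 / 5.04 = 0.833.

0.833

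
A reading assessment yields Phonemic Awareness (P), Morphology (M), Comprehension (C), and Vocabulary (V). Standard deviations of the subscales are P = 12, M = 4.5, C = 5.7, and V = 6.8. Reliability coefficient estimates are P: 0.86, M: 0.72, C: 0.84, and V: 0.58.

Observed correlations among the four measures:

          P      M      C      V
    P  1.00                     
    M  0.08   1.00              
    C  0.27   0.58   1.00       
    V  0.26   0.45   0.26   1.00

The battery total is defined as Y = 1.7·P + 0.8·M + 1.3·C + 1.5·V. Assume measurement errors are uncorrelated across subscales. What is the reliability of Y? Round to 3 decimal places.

0.872

Var(Y) = 1.7²·12² + 0.8²·4.5² + 1.3²·5.7² + 1.5²·6.8² + 2·[1.36·12·4.5·0.08 + 2.21·12·5.7·0.27 + 2.55·12·6.8·0.26 + 1.04·4.5·5.7·0.58 + 1.2·4.5·6.8·0.45 + 1.95·5.7·6.8·0.26] = 588.068 + 304.875 = 892.943.
With uncorrelated errors the cross-covariances are all true-score covariance, so they carry over unchanged; only the diagonal terms shrink to ρᵢσᵢ².
True-score variance = [1.7²·12²·0.86 + 0.8²·4.5²·0.72 + 1.3²·5.7²·0.84 + 1.5²·6.8²·0.58] + 304.875 = 473.695 + 304.875 = 778.57.
Reliability = 778.57 / 892.943 = 0.872.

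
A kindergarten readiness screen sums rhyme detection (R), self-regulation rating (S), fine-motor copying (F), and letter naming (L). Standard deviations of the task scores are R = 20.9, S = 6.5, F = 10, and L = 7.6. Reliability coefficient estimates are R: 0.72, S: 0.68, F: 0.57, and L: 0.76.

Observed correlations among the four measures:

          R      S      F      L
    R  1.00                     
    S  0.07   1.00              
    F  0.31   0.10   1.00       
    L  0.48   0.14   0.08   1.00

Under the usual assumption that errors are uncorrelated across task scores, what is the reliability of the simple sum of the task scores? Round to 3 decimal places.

Var(R+S+F+L) = 20.9² + 6.5² + 10² + 7.6² + 2·[20.9·6.5·0.07 + 20.9·10·0.31 + 20.9·7.6·0.48 + 6.5·10·0.10 + 6.5·7.6·0.14 + 10·7.6·0.08] = 636.82 + 340.077 = 976.897.
Under uncorrelated errors the observed covariances equal the true-score covariances, so only the own-variance terms attenuate.
True-score variance = [20.9²·0.72 + 6.5²·0.68 + 10²·0.57 + 7.6²·0.76] + 340.077 = 444.131 + 340.077 = 784.208.
Reliability = 784.208 / 976.897 = 0.803.

0.803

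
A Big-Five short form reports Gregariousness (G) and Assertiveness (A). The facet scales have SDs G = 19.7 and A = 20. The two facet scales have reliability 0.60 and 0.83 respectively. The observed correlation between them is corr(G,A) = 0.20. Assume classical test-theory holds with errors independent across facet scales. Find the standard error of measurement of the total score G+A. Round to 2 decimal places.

14.94

Var(total) = 788.09 + 157.6 = 945.69.
True-score variance = 564.854 + 157.6 = 722.454, so reliability = 0.7639.
Error variance = 945.69 − 722.454 = 223.236; SEM = √223.236 = 14.94.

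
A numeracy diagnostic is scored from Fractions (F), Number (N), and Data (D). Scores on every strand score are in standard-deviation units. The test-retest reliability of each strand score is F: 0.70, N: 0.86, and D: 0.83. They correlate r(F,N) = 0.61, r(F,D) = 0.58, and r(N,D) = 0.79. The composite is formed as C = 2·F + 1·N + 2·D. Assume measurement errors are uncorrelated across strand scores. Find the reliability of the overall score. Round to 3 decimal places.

Var(C) = 2² + 1 + 2² + 2·[2·0.61 + 4·0.58 + 2·0.79] = 9 + 10.24 = 19.24.
Under uncorrelated errors the observed covariances equal the true-score covariances, so only the own-variance terms attenuate.
True-score variance = [2²·0.70 + 0.86 + 2²·0.83] + 10.24 = 6.98 + 10.24 = 17.22.
Reliability = 17.22 / 19.24 = 0.895.

0.895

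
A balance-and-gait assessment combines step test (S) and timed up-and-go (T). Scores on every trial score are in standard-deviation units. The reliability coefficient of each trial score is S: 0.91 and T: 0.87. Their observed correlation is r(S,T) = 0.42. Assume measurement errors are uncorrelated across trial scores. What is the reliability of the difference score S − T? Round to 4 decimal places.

0.8103

Var(S−T) = 1 + 1 − 2·0.42 = 2 − 0.84 = 1.16.
Because errors are independent across components, Cov(Tᵢ,Tⱼ) = Cov(Xᵢ,Xⱼ); the off-diagonal part of the true-score variance is the same as above.
True-score variance = [0.91 + 0.87] − 0.84 = 1.78 − 0.84 = 0.94.
Reliability = 0.94 / 1.16 = 0.8103.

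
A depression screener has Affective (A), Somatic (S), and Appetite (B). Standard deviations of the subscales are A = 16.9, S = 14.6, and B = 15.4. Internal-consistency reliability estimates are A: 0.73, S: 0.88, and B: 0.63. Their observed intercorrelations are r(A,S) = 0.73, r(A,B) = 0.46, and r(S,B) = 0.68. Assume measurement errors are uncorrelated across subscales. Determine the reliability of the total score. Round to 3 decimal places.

Var(A+S+B) = 16.9² + 14.6² + 15.4² + 2·[16.9·14.6·0.73 + 16.9·15.4·0.46 + 14.6·15.4·0.68] = 735.93 + 905.462 = 1641.39.
Under uncorrelated errors the observed covariances equal the true-score covariances, so only the own-variance terms attenuate.
True-score variance = [16.9²·0.73 + 14.6²·0.88 + 15.4²·0.63] + 905.462 = 545.487 + 905.462 = 1450.95.
Reliability = 1450.95 / 1641.39 = 0.884.

0.884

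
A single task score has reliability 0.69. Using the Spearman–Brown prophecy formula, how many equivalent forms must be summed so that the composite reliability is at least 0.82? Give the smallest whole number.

k ≥ ρ*(1−ρ₁)/(ρ₁(1−ρ*)) = 0.82·0.31 / (0.69·0.18) = 2.047.
Smallest integer k = 3.

3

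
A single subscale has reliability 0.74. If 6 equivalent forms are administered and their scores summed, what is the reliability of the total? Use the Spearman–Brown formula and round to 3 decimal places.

ρ_k = kρ / (1 + (k−1)ρ) = 6·0.74 / (1 + 5·0.74) = 4.440 / 4.700 = 0.945.

0.945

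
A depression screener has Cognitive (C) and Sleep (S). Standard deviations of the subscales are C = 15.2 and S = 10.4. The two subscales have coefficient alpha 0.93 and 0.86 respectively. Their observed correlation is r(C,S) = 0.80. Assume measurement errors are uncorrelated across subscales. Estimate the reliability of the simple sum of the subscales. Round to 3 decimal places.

Var(C+S) = 15.2² + 10.4² + 2·[15.2·10.4·0.80] = 339.2 + 252.928 = 592.128.
Because errors are independent across components, Cov(Tᵢ,Tⱼ) = Cov(Xᵢ,Xⱼ); the off-diagonal part of the true-score variance is the same as above.
True-score variance = [15.2²·0.93 + 10.4²·0.86] + 252.928 = 307.885 + 252.928 = 560.813.
Reliability = 560.813 / 592.128 = 0.947.

0.947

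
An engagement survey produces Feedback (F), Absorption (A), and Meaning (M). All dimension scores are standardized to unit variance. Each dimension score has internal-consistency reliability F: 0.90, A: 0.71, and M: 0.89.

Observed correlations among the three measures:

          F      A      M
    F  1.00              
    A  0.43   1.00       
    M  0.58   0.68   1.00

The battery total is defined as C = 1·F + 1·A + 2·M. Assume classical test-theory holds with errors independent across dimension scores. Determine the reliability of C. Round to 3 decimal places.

0.930

Var(C) = 1 + 1 + 2² + 2·[0.43 + 2·0.58 + 2·0.68] = 6 + 5.9 = 11.9.
Because errors are independent across components, Cov(Tᵢ,Tⱼ) = Cov(Xᵢ,Xⱼ); the off-diagonal part of the true-score variance is the same as above.
True-score variance = [0.90 + 0.71 + 2²·0.89] + 5.9 = 5.17 + 5.9 = 11.07.
Reliability = 11.07 / 11.9 = 0.930.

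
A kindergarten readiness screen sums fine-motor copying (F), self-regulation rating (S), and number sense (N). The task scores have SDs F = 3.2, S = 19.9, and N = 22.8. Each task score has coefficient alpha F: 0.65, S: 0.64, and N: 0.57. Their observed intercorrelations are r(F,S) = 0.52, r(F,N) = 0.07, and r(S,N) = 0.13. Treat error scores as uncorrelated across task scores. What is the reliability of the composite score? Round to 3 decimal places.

0.670

Var(F+S+N) = 3.2² + 19.9² + 22.8² + 2·[3.2·19.9·0.52 + 3.2·22.8·0.07 + 19.9·22.8·0.13] = 926.09 + 194.409 = 1120.5.
With uncorrelated errors the cross-covariances are all true-score covariance, so they carry over unchanged; only the diagonal terms shrink to ρᵢσᵢ².
True-score variance = [3.2²·0.65 + 19.9²·0.64 + 22.8²·0.57] + 194.409 = 556.411 + 194.409 = 750.82.
Reliability = 750.82 / 1120.5 = 0.670.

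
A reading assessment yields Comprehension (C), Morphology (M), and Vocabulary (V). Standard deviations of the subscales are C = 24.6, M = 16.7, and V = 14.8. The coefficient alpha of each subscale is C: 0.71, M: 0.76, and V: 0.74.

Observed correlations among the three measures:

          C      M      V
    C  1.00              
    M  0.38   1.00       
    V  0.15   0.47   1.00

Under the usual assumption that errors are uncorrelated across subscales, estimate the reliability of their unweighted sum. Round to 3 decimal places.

Var(C+M+V) = 24.6² + 16.7² + 14.8² + 2·[24.6·16.7·0.38 + 24.6·14.8·0.15 + 16.7·14.8·0.47] = 1103.09 + 653.778 = 1756.87.
Under uncorrelated errors the observed covariances equal the true-score covariances, so only the own-variance terms attenuate.
True-score variance = [24.6²·0.71 + 16.7²·0.76 + 14.8²·0.74] + 653.778 = 803.71 + 653.778 = 1457.49.
Reliability = 1457.49 / 1756.87 = 0.830.

0.830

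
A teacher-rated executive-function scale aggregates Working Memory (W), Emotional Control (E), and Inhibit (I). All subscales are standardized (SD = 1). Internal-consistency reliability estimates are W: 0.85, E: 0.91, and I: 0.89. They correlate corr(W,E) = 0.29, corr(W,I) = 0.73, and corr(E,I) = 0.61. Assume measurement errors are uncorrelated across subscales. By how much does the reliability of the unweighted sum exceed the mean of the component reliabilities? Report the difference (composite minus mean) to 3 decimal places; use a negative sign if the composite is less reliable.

Var(sum) = 3 + 3.26 = 6.26; true-score variance = 2.65 + 3.26 = 5.91; composite reliability = 0.9441.
Mean component reliability = 0.8833.
Difference = 0.9441 − 0.8833 = 0.061.

0.061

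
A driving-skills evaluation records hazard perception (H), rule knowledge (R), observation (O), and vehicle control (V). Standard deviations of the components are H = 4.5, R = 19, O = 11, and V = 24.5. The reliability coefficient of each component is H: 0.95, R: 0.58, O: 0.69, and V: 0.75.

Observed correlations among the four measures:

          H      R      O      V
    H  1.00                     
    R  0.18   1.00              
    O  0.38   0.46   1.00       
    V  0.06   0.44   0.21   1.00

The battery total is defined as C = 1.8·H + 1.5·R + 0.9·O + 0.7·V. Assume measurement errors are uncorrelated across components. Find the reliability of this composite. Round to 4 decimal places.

0.7954

Var(C) = 1.8²·4.5² + 1.5²·19² + 0.9²·11² + 0.7²·24.5² + 2·[2.7·4.5·19·0.18 + 1.62·4.5·11·0.38 + 1.26·4.5·24.5·0.06 + 1.35·19·11·0.46 + 1.05·19·24.5·0.44 + 0.63·11·24.5·0.21] = 1269.99 + 921.73 = 2191.72.
Under uncorrelated errors the observed covariances equal the true-score covariances, so only the own-variance terms attenuate.
True-score variance = [1.8²·4.5²·0.95 + 1.5²·19²·0.58 + 0.9²·11²·0.69 + 0.7²·24.5²·0.75] + 921.73 = 821.653 + 921.73 = 1743.38.
Reliability = 1743.38 / 2191.72 = 0.7954.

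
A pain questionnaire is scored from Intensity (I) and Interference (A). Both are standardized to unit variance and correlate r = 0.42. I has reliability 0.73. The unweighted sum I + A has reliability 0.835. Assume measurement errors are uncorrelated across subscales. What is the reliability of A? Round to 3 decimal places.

Var(I+A) = 2 + 2·0.42 = 2.840.
True-score variance = ρ_I + ρ_A + 2·0.42, so 0.835 = (0.73 + ρ_A + 0.84) / 2.840.
ρ_A = 0.835·2.840 − 0.73 − 0.84 = 0.801.

0.801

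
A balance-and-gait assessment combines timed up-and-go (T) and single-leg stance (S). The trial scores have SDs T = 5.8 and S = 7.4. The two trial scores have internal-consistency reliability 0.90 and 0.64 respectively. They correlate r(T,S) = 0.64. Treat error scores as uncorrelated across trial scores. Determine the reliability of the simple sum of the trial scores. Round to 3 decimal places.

0.839

Var(T+S) = 5.8² + 7.4² + 2·[5.8·7.4·0.64] = 88.4 + 54.9376 = 143.338.
With uncorrelated errors the cross-covariances are all true-score covariance, so they carry over unchanged; only the diagonal terms shrink to ρᵢσᵢ².
True-score variance = [5.8²·0.90 + 7.4²·0.64] + 54.9376 = 65.3224 + 54.9376 = 120.26.
Reliability = 120.26 / 143.338 = 0.839.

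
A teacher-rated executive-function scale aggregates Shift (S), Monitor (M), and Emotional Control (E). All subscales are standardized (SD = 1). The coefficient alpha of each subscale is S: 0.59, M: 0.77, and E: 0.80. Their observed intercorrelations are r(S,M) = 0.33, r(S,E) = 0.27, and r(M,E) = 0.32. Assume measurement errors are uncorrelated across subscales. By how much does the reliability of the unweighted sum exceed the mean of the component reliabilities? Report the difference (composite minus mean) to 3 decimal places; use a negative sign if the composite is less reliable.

Var(sum) = 3 + 1.84 = 4.84; true-score variance = 2.16 + 1.84 = 4; composite reliability = 0.8264.
Mean component reliability = 0.7200.
Difference = 0.8264 − 0.7200 = 0.106.

0.106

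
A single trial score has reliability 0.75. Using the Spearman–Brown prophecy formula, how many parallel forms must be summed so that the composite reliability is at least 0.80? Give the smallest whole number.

2

k ≥ ρ*(1−ρ₁)/(ρ₁(1−ρ*)) = 0.80·0.25 / (0.75·0.20) = 1.333.
Smallest integer k = 2.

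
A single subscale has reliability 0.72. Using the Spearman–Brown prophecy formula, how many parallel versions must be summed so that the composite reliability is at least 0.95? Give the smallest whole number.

8

k ≥ ρ*(1−ρ₁)/(ρ₁(1−ρ*)) = 0.95·0.28 / (0.72·0.05) = 7.389.
Smallest integer k = 8.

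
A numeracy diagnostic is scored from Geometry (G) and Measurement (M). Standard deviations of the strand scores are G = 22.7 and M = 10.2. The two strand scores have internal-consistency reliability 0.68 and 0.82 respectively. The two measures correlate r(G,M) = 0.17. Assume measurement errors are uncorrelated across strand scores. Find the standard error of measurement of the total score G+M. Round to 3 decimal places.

13.551

Var(total) = 619.33 + 78.7236 = 698.054.
True-score variance = 435.71 + 78.7236 = 514.434, so reliability = 0.7370.
Error variance = 698.054 − 514.434 = 183.62; SEM = √183.62 = 13.551.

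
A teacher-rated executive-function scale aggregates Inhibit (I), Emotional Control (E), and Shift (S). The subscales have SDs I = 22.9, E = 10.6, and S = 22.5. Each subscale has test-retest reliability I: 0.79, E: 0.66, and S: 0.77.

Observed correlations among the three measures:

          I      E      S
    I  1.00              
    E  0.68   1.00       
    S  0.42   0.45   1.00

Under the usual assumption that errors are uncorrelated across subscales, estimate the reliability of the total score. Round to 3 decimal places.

Var(I+E+S) = 22.9² + 10.6² + 22.5² + 2·[22.9·10.6·0.68 + 22.9·22.5·0.42 + 10.6·22.5·0.45] = 1143.02 + 977.586 = 2120.61.
Under uncorrelated errors the observed covariances equal the true-score covariances, so only the own-variance terms attenuate.
True-score variance = [22.9²·0.79 + 10.6²·0.66 + 22.5²·0.77] + 977.586 = 878.254 + 977.586 = 1855.84.
Reliability = 1855.84 / 2120.61 = 0.875.

0.875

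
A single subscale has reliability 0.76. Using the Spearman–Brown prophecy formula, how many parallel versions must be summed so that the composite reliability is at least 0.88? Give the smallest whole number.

3

k ≥ ρ*(1−ρ₁)/(ρ₁(1−ρ*)) = 0.88·0.24 / (0.76·0.12) = 2.316.
Smallest integer k = 3.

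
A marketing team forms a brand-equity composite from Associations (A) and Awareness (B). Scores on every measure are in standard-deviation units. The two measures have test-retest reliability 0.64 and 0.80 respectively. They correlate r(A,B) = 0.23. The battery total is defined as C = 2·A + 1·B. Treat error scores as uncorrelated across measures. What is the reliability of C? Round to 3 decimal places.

Var(C) = 2² + 1 + 2·[2·0.23] = 5 + 0.92 = 5.92.
Because errors are independent across components, Cov(Tᵢ,Tⱼ) = Cov(Xᵢ,Xⱼ); the off-diagonal part of the true-score variance is the same as above.
True-score variance = [2²·0.64 + 0.80] + 0.92 = 3.36 + 0.92 = 4.28.
Reliability = 4.28 / 5.92 = 0.723.

0.723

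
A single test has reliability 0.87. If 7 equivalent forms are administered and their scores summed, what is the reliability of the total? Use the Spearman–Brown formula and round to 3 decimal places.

0.979

ρ_k = kρ / (1 + (k−1)ρ) = 7·0.87 / (1 + 6·0.87) = 6.090 / 6.220 = 0.979.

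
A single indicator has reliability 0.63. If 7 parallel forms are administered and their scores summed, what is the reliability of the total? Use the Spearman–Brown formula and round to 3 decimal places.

ρ_k = kρ / (1 + (k−1)ρ) = 7·0.63 / (1 + 6·0.63) = 4.410 / 4.780 = 0.923.

0.923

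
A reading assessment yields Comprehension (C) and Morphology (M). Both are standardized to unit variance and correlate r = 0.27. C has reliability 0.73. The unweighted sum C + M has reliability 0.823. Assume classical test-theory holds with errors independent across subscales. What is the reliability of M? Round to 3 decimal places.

0.820

Var(C+M) = 2 + 2·0.27 = 2.540.
True-score variance = ρ_C + ρ_M + 2·0.27, so 0.823 = (0.73 + ρ_M + 0.54) / 2.540.
ρ_M = 0.823·2.540 − 0.73 − 0.54 = 0.820.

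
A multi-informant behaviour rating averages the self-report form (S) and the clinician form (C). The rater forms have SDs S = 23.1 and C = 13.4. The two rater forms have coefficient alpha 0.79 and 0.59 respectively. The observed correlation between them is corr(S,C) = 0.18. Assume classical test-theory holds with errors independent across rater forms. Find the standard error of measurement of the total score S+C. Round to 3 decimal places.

Var(total) = 713.17 + 111.434 = 824.604.
True-score variance = 527.492 + 111.434 = 638.927, so reliability = 0.7748.
Error variance = 824.604 − 638.927 = 185.678; SEM = √185.678 = 13.626.

13.626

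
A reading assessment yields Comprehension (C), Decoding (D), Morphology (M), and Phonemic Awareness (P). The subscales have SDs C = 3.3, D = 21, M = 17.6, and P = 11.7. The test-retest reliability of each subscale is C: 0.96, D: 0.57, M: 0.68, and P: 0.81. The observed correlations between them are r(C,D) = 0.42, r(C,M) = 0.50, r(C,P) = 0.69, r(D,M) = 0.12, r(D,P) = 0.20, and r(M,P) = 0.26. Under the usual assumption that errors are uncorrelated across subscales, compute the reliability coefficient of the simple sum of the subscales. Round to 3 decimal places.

Var(C+D+M+P) = 3.3² + 21² + 17.6² + 11.7² + 2·[3.3·21·0.42 + 3.3·17.6·0.50 + 3.3·11.7·0.69 + 21·17.6·0.12 + 21·11.7·0.20 + 17.6·11.7·0.26] = 898.54 + 463.636 = 1362.18.
With uncorrelated errors the cross-covariances are all true-score covariance, so they carry over unchanged; only the diagonal terms shrink to ρᵢσᵢ².
True-score variance = [3.3²·0.96 + 21²·0.57 + 17.6²·0.68 + 11.7²·0.81] + 463.636 = 583.342 + 463.636 = 1046.98.
Reliability = 1046.98 / 1362.18 = 0.769.

0.769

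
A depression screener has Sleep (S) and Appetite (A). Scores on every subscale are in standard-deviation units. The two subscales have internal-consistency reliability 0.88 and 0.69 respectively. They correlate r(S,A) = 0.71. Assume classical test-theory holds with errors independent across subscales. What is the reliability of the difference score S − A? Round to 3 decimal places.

Var(S−A) = 1 + 1 − 2·0.71 = 2 − 1.42 = 0.58.
With uncorrelated errors the cross-covariances are all true-score covariance, so they carry over unchanged; only the diagonal terms shrink to ρᵢσᵢ².
True-score variance = [0.88 + 0.69] − 1.42 = 1.57 − 1.42 = 0.15.
Reliability = 0.15 / 0.58 = 0.259.

0.259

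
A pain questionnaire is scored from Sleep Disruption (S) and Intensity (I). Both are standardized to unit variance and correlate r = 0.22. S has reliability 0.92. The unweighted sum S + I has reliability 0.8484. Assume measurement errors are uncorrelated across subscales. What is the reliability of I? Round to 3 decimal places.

Var(S+I) = 2 + 2·0.22 = 2.440.
True-score variance = ρ_S + ρ_I + 2·0.22, so 0.8484 = (0.92 + ρ_I + 0.44) / 2.440.
ρ_I = 0.8484·2.440 − 0.92 − 0.44 = 0.710.

0.710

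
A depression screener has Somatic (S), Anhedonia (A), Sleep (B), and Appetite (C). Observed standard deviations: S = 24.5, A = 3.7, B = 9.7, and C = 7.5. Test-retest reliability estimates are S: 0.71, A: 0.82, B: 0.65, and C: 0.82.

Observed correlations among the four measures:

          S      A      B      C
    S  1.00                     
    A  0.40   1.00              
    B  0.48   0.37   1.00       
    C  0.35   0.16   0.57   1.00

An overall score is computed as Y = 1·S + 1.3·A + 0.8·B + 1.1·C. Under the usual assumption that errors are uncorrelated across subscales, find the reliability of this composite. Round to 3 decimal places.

0.835

Var(Y) = 24.5² + 1.3²·3.7² + 0.8²·9.7² + 1.1²·7.5² + 2·[1.3·24.5·3.7·0.40 + 0.8·24.5·9.7·0.48 + 1.1·24.5·7.5·0.35 + 1.04·3.7·9.7·0.37 + 1.43·3.7·7.5·0.16 + 0.88·9.7·7.5·0.57] = 751.666 + 531.581 = 1283.25.
Because errors are independent across components, Cov(Tᵢ,Tⱼ) = Cov(Xᵢ,Xⱼ); the off-diagonal part of the true-score variance is the same as above.
True-score variance = [24.5²·0.71 + 1.3²·3.7²·0.82 + 0.8²·9.7²·0.65 + 1.1²·7.5²·0.82] + 531.581 = 540.102 + 531.581 = 1071.68.
Reliability = 1071.68 / 1283.25 = 0.835.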